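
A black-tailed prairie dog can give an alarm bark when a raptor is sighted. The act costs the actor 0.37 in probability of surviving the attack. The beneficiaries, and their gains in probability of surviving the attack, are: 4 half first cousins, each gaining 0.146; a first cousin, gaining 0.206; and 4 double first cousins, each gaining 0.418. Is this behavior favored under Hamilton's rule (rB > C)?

Hamilton's rule: the trait is favored when the sum of r·B over every recipient exceeds the actor's cost C.
r to a half first cousin = 0.0625 (half first cousins share one grandparent — one path of length 4: r = (1/2)^4 = 1/16).
r to a first cousin = 1/8 (first cousins share one grandparent pair — two paths of length 4: r = 2·(1/2)^4 = 1/8).
r to a double first cousin = 1/4 (double first cousins share both grandparent pairs — four paths of length 4: r = 4·(1/2)^4 = 1/4).
Summing one r·B term per recipient: 4·0.0625·0.146 + 1·0.125·0.206 + 4·0.25·0.418 = 0.48025.
0.48025 > 0.37: the indirect benefit exceeds the cost.

Yes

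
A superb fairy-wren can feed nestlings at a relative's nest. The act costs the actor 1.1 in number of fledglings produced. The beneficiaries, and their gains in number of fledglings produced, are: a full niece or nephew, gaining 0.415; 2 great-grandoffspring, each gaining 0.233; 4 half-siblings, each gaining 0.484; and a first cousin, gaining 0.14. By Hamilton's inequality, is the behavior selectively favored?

No

Hamilton's rule: the trait is favored when the sum of r·B over every recipient exceeds the actor's cost C.
r to a full niece or nephew = 1/4 (full aunt/uncle↔niece/nephew: two paths of length 3 through the shared grandparent pair: r = 2·(1/2)^3 = 1/4).
r to a great-grandoffspring = 0.125 (three parent–offspring links: r = (1/2)^3 = 1/8).
r to a half-sibling = 0.25 (half-sibs share one parent — one path of length 2: r = (1/2)^2 = 1/4).
r to a first cousin = 0.125 (first cousins share one grandparent pair — two paths of length 4: r = 2·(1/2)^4 = 1/8).
Summing one r·B term per recipient: 1·0.25·0.415 + 2·0.125·0.233 + 4·0.25·0.484 + 1·0.125·0.14 = 0.6635.
0.6635 < 1.1: the indirect benefit is less than the cost.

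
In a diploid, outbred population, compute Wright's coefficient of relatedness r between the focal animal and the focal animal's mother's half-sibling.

Each parent–offspring link contributes a factor of 1/2, and independent paths through distinct common ancestors add.
Half-aunt/uncle↔niece/nephew: one path of length 3: r = (1/2)^3 = 1/8.

0.125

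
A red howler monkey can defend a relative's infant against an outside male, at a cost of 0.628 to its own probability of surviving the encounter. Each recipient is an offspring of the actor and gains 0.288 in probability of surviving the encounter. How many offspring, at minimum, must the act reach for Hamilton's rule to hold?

5

r to an offspring = 0.5 (one parent–offspring link: r = (1/2)^1 = 1/2).
Hamilton's rule: n·r·B > C  ⇒  n > C/(r·B) = 0.628/(0.5·0.288) = 4.361.
The smallest integer exceeding 4.361 is 5.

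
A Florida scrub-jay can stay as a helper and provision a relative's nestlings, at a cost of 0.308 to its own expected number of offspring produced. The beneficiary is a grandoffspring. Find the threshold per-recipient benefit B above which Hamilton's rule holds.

r to a grandoffspring = 0.25 (two parent–offspring links: r = (1/2)^2 = 1/4).
Hamilton's rule with n recipients of equal r: n·r·B > C, so B > C/(n·r) = 0.308/(1·0.25) = 1.232.

1.232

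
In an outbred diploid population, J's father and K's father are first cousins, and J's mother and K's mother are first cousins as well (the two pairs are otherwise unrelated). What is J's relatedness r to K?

0.0625

Relatedness sums over independent paths through distinct common ancestors.
J and K are related in two ways: second cousins through their fathers (r = 1/32) and second cousins through their mothers (r = 1/32).
r = 1/32 + 1/32 = 0.0625.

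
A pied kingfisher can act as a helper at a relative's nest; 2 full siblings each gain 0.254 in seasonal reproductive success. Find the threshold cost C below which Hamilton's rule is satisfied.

0.254

r to a full sibling = 1/2 (full sibs share both parents — two paths of length 2: r = 2·(1/2)^2 = 1/2).
Hamilton's rule: n·r·B > C, so the trait is favored while C < n·r·B = 2·0.5·0.254 = 0.254.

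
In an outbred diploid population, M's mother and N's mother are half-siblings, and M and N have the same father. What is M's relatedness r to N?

Independent pedigree routes through distinct common ancestors add.
M and N are related in two ways: half first cousins through their mothers (r = 1/16) and half-sibs through their shared father (r = 1/4).
r = 1/16 + 1/4 = 5/16 = 0.3125.

0.3125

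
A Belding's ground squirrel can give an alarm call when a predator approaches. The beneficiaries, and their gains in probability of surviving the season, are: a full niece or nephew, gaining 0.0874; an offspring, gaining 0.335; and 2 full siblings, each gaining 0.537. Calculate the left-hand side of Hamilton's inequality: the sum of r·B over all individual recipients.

0.72635

r to a full niece or nephew = 0.25 (full aunt/uncle↔niece/nephew: two paths of length 3 through the shared grandparent pair: r = 2·(1/2)^3 = 1/4).
r to an offspring = 0.5 (one parent–offspring link: r = (1/2)^1 = 1/2).
r to a full sibling = 0.5 (full sibs share both parents — two paths of length 2: r = 2·(1/2)^2 = 1/2).
Summing one r·B term per recipient: 1·0.25·0.0874 + 1·0.5·0.335 + 2·0.5·0.537 = 0.72635.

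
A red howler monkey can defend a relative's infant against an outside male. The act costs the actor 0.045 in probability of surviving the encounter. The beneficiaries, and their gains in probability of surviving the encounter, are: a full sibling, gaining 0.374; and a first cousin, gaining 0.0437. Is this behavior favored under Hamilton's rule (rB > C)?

Hamilton's rule: the trait is favored when the sum of r·B over every recipient exceeds the actor's cost C.
r to a full sibling = 1/2 (full sibs share both parents — two paths of length 2: r = 2·(1/2)^2 = 1/2).
r to a first cousin = 1/8 (first cousins share one grandparent pair — two paths of length 4: r = 2·(1/2)^4 = 1/8).
Summing one r·B term per recipient: 1·0.5·0.374 + 1·0.125·0.0437 = 0.1924625.
0.1924625 > 0.045: the indirect benefit exceeds the cost.

Yes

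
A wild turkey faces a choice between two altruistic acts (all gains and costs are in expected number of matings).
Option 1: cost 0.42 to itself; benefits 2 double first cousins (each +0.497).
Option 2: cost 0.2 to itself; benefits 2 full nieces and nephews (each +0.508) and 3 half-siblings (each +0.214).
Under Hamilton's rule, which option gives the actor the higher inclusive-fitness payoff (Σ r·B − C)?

Option 2

Option 1: r to a double first cousin = 0.25.
Option 1: Σ r·B − C = (2·0.25·0.497) − 0.42 = -0.1715.
Option 2: r to a full niece or nephew = 0.25.
Option 2: r to a half-sibling = 0.25.
Option 2: Σ r·B − C = (2·0.25·0.508 + 3·0.25·0.214) − 0.2 = 0.2145.
Option 2 has the higher net inclusive-fitness payoff.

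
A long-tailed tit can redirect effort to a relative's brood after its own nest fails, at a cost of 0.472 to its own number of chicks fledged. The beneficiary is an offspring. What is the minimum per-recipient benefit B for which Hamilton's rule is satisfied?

r to an offspring = 1/2 (one parent–offspring link: r = (1/2)^1 = 1/2).
Hamilton's rule with n recipients of equal r: n·r·B > C, so B > C/(n·r) = 0.472/(1·0.5) = 0.944.

0.944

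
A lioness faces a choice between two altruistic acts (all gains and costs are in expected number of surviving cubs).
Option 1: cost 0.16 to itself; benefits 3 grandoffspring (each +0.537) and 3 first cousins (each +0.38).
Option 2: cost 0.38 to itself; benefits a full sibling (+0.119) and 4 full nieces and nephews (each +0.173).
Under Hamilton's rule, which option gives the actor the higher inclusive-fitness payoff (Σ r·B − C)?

Option 1: r to a grandoffspring = 0.25.
Option 1: r to a first cousin = 0.125.
Option 1: Σ r·B − C = (3·0.25·0.537 + 3·0.125·0.38) − 0.16 = 0.38525.
Option 2: r to a full sibling = 0.5.
Option 2: r to a full niece or nephew = 0.25.
Option 2: Σ r·B − C = (1·0.5·0.119 + 4·0.25·0.173) − 0.38 = -0.1475.
Option 1 has the higher net inclusive-fitness payoff.

Option 1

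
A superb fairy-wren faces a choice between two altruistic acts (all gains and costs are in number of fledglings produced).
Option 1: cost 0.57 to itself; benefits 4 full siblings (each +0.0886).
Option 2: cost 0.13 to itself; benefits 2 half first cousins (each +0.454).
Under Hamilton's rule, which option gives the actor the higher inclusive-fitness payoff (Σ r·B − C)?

Option 2

Option 1: r to a full sibling = 0.5.
Option 1: Σ r·B − C = (4·0.5·0.0886) − 0.57 = -0.3928.
Option 2: r to a half first cousin = 0.0625.
Option 2: Σ r·B − C = (2·0.0625·0.454) − 0.13 = -0.07325.
Option 2 has the higher net inclusive-fitness payoff.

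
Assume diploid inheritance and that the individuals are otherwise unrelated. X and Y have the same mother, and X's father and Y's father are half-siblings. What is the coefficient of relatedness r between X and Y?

With two independent routes of shared ancestry, r is the sum of the two contributions.
X and Y are related in two ways: half-sibs through their shared mother (r = 1/4) and half first cousins through their fathers (r = 1/16).
r = 1/4 + 1/16 = 0.3125.

0.3125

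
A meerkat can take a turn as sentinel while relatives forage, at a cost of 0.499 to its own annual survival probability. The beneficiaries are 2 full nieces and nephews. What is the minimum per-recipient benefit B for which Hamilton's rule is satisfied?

r to a full niece or nephew = 0.25 (full aunt/uncle↔niece/nephew: two paths of length 3 through the shared grandparent pair: r = 2·(1/2)^3 = 1/4).
Hamilton's rule with n recipients of equal r: n·r·B > C, so B > C/(n·r) = 0.499/(2·0.25) = 0.998.

0.998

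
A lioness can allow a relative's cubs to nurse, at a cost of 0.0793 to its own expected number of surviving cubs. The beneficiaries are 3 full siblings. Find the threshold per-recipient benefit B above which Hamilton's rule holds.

0.0529

r to a full sibling = 1/2 (full sibs share both parents — two paths of length 2: r = 2·(1/2)^2 = 1/2).
Hamilton's rule with n recipients of equal r: n·r·B > C, so B > C/(n·r) = 0.0793/(3·0.5) = 0.0529.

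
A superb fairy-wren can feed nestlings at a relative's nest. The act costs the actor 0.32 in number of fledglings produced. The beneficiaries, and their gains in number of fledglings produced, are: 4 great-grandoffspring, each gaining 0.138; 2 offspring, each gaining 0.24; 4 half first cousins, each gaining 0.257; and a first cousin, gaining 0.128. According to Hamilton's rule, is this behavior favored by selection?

Hamilton's rule: the trait is favored when the sum of r·B over every recipient exceeds the actor's cost C.
r to a great-grandoffspring = 0.125 (three parent–offspring links: r = (1/2)^3 = 1/8).
r to an offspring = 1/2 (one parent–offspring link: r = (1/2)^1 = 1/2).
r to a half first cousin = 1/16 (half first cousins share one grandparent — one path of length 4: r = (1/2)^4 = 1/16).
r to a first cousin = 1/8 (first cousins share one grandparent pair — two paths of length 4: r = 2·(1/2)^4 = 1/8).
Summing one r·B term per recipient: 4·0.125·0.138 + 2·0.5·0.24 + 4·0.0625·0.257 + 1·0.125·0.128 = 0.38925.
0.38925 > 0.32: the indirect benefit exceeds the cost.

Yes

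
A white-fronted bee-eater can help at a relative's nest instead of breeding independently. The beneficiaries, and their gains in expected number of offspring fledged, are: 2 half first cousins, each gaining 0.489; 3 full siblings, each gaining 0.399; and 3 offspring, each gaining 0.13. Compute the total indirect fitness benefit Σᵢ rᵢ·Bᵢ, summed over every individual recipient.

0.854625

r to a half first cousin = 0.0625 (half first cousins share one grandparent — one path of length 4: r = (1/2)^4 = 1/16).
r to a full sibling = 0.5 (full sibs share both parents — two paths of length 2: r = 2·(1/2)^2 = 1/2).
r to an offspring = 1/2 (one parent–offspring link: r = (1/2)^1 = 1/2).
Summing one r·B term per recipient: 2·0.0625·0.489 + 3·0.5·0.399 + 3·0.5·0.13 = 0.854625.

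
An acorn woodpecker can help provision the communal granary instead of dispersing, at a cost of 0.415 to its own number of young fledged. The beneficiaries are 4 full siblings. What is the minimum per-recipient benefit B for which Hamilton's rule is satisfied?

0.2075

r to a full sibling = 1/2 (full sibs share both parents — two paths of length 2: r = 2·(1/2)^2 = 1/2).
Hamilton's rule with n recipients of equal r: n·r·B > C, so B > C/(n·r) = 0.415/(4·0.5) = 0.2075.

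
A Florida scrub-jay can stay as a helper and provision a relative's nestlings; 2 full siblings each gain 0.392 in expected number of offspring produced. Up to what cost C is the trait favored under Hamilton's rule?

r to a full sibling = 1/2 (full sibs share both parents — two paths of length 2: r = 2·(1/2)^2 = 1/2).
Hamilton's rule: n·r·B > C, so the trait is favored while C < n·r·B = 2·0.5·0.392 = 0.392.

0.392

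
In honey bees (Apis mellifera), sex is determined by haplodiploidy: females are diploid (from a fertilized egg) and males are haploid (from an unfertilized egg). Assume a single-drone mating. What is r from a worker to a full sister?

0.75

Haplodiploid full sisters inherit their father's entire haploid genome identically (contributing 1/2) and on average half of their mother's contribution (1/2 · 1/2 = 1/4); r = 1/2 + 1/4 = 3/4.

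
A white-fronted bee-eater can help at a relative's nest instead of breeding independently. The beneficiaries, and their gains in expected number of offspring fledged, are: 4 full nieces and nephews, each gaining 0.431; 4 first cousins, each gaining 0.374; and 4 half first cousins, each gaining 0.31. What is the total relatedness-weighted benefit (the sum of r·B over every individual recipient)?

0.6955

r to a full niece or nephew = 1/4 (full aunt/uncle↔niece/nephew: two paths of length 3 through the shared grandparent pair: r = 2·(1/2)^3 = 1/4).
r to a first cousin = 0.125 (first cousins share one grandparent pair — two paths of length 4: r = 2·(1/2)^4 = 1/8).
r to a half first cousin = 0.0625 (half first cousins share one grandparent — one path of length 4: r = (1/2)^4 = 1/16).
Summing one r·B term per recipient: 4·0.25·0.431 + 4·0.125·0.374 + 4·0.0625·0.31 = 0.6955.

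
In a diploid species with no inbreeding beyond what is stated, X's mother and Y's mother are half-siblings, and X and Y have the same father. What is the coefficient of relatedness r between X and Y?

0.3125

With two independent routes of shared ancestry, r is the sum of the two contributions.
X and Y are related in two ways: half first cousins through their mothers (r = 1/16) and half-sibs through their shared father (r = 1/4).
r = 1/16 + 1/4 = 0.3125.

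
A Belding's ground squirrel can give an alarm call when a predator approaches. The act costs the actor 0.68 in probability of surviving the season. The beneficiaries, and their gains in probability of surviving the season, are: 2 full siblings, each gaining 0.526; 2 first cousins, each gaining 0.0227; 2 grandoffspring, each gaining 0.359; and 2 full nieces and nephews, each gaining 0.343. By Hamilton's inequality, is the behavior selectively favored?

Yes

Hamilton's rule: the trait is favored when the sum of r·B over every recipient exceeds the actor's cost C.
r to a full sibling = 1/2 (full sibs share both parents — two paths of length 2: r = 2·(1/2)^2 = 1/2).
r to a first cousin = 0.125 (first cousins share one grandparent pair — two paths of length 4: r = 2·(1/2)^4 = 1/8).
r to a grandoffspring = 0.25 (two parent–offspring links: r = (1/2)^2 = 1/4).
r to a full niece or nephew = 0.25 (full aunt/uncle↔niece/nephew: two paths of length 3 through the shared grandparent pair: r = 2·(1/2)^3 = 1/4).
Summing one r·B term per recipient: 2·0.5·0.526 + 2·0.125·0.0227 + 2·0.25·0.359 + 2·0.25·0.343 = 0.882675.
0.882675 > 0.68: the indirect benefit exceeds the cost.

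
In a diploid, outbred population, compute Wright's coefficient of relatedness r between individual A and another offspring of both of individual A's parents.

Each parent–offspring link contributes a factor of 1/2, and independent paths through distinct common ancestors add.
Full sibs share both parents — two paths of length 2: r = 2·(1/2)^2 = 1/2.

0.5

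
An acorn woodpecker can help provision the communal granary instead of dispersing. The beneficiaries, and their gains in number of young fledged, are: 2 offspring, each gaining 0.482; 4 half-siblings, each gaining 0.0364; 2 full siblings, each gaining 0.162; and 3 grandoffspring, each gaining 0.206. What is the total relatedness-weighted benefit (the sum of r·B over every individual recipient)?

0.8349

r to an offspring = 1/2 (one parent–offspring link: r = (1/2)^1 = 1/2).
r to a half-sibling = 0.25 (half-sibs share one parent — one path of length 2: r = (1/2)^2 = 1/4).
r to a full sibling = 1/2 (full sibs share both parents — two paths of length 2: r = 2·(1/2)^2 = 1/2).
r to a grandoffspring = 0.25 (two parent–offspring links: r = (1/2)^2 = 1/4).
Summing one r·B term per recipient: 2·0.5·0.482 + 4·0.25·0.0364 + 2·0.5·0.162 + 3·0.25·0.206 = 0.8349.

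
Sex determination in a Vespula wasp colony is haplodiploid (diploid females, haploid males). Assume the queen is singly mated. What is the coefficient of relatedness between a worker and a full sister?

0.75

Haplodiploid full sisters inherit their father's entire haploid genome identically (contributing 1/2) and on average half of their mother's contribution (1/2 · 1/2 = 1/4); r = 1/2 + 1/4 = 3/4.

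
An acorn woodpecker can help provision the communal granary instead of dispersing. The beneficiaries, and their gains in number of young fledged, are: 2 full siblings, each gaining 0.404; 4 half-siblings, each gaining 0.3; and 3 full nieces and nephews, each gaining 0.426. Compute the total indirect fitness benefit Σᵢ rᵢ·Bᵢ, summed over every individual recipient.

1.0235

r to a full sibling = 1/2 (full sibs share both parents — two paths of length 2: r = 2·(1/2)^2 = 1/2).
r to a half-sibling = 0.25 (half-sibs share one parent — one path of length 2: r = (1/2)^2 = 1/4).
r to a full niece or nephew = 1/4 (full aunt/uncle↔niece/nephew: two paths of length 3 through the shared grandparent pair: r = 2·(1/2)^3 = 1/4).
Summing one r·B term per recipient: 2·0.5·0.404 + 4·0.25·0.3 + 3·0.25·0.426 = 1.0235.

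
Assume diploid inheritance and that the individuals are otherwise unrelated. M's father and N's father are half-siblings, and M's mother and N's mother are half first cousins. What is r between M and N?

Relatedness sums over independent paths through distinct common ancestors.
M and N are related in two ways: half first cousins through their fathers (r = 1/16) and half second cousins through their mothers (r = 1/64).
r = 1/16 + 1/64 = 5/64 = 0.078125.

0.078125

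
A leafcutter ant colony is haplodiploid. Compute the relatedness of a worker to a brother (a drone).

Her haploid brother carries none of their father's genes and a random half of their mother's genome; that half matches the maternal half of her own genome with probability 1/2: r = 1/2 · 1/2 = 1/4.

0.25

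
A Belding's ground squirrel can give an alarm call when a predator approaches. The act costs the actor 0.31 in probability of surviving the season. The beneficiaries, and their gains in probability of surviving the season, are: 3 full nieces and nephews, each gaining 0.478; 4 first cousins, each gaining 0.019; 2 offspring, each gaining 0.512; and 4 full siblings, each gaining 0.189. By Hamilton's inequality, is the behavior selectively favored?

Yes

Hamilton's rule: the trait is favored when the sum of r·B over every recipient exceeds the actor's cost C.
r to a full niece or nephew = 1/4 (full aunt/uncle↔niece/nephew: two paths of length 3 through the shared grandparent pair: r = 2·(1/2)^3 = 1/4).
r to a first cousin = 0.125 (first cousins share one grandparent pair — two paths of length 4: r = 2·(1/2)^4 = 1/8).
r to an offspring = 0.5 (one parent–offspring link: r = (1/2)^1 = 1/2).
r to a full sibling = 0.5 (full sibs share both parents — two paths of length 2: r = 2·(1/2)^2 = 1/2).
Summing one r·B term per recipient: 3·0.25·0.478 + 4·0.125·0.019 + 2·0.5·0.512 + 4·0.5·0.189 = 1.258.
1.258 > 0.31: the indirect benefit exceeds the cost.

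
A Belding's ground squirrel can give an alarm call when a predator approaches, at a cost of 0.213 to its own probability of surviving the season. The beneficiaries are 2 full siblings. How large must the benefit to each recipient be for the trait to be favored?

0.213

r to a full sibling = 1/2 (full sibs share both parents — two paths of length 2: r = 2·(1/2)^2 = 1/2).
Hamilton's rule with n recipients of equal r: n·r·B > C, so B > C/(n·r) = 0.213/(2·0.5) = 0.213.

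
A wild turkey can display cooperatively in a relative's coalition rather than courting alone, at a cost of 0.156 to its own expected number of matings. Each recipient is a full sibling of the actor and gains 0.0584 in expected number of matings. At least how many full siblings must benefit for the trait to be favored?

r to a full sibling = 1/2 (full sibs share both parents — two paths of length 2: r = 2·(1/2)^2 = 1/2).
Hamilton's rule: n·r·B > C  ⇒  n > C/(r·B) = 0.156/(0.5·0.0584) = 5.342.
The smallest integer exceeding 5.342 is 6.

6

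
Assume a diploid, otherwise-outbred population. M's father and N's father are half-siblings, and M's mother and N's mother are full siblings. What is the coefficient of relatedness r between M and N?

Wright's path rule: contributions from independent ancestry routes add.
M and N are related in two ways: half first cousins through their fathers (r = 1/16) and first cousins through their mothers (r = 1/8).
r = 1/16 + 1/8 = 3/16 = 0.1875.

0.1875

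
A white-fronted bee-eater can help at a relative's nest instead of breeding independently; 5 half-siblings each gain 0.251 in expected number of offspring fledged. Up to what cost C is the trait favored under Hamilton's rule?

r to a half-sibling = 1/4 (half-sibs share one parent — one path of length 2: r = (1/2)^2 = 1/4).
Hamilton's rule: n·r·B > C, so the trait is favored while C < n·r·B = 5·0.25·0.251 = 0.31375.

0.31375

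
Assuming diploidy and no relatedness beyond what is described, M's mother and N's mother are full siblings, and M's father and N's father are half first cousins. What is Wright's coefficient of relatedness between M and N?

0.140625

Wright's path rule: contributions from independent ancestry routes add.
M and N are related in two ways: first cousins through their mothers (r = 1/8) and half second cousins through their fathers (r = 1/64).
r = 1/8 + 1/64 = 9/64 = 0.140625.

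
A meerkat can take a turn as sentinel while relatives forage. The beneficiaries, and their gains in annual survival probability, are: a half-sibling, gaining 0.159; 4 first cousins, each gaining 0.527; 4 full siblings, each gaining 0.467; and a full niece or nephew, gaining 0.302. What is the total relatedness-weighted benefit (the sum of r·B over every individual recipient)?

r to a half-sibling = 1/4 (half-sibs share one parent — one path of length 2: r = (1/2)^2 = 1/4).
r to a first cousin = 1/8 (first cousins share one grandparent pair — two paths of length 4: r = 2·(1/2)^4 = 1/8).
r to a full sibling = 1/2 (full sibs share both parents — two paths of length 2: r = 2·(1/2)^2 = 1/2).
r to a full niece or nephew = 1/4 (full aunt/uncle↔niece/nephew: two paths of length 3 through the shared grandparent pair: r = 2·(1/2)^3 = 1/4).
Summing one r·B term per recipient: 1·0.25·0.159 + 4·0.125·0.527 + 4·0.5·0.467 + 1·0.25·0.302 = 1.31275.

1.31275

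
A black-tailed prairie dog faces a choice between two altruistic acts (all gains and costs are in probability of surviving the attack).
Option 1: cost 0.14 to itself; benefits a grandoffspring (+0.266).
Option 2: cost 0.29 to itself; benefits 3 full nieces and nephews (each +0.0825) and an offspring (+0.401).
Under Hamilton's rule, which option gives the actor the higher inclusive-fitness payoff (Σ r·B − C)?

Option 1: r to a grandoffspring = 0.25.
Option 1: Σ r·B − C = (1·0.25·0.266) − 0.14 = -0.0735.
Option 2: r to a full niece or nephew = 0.25.
Option 2: r to an offspring = 0.5.
Option 2: Σ r·B − C = (3·0.25·0.0825 + 1·0.5·0.401) − 0.29 = -0.027625.
Option 2 has the higher net inclusive-fitness payoff.

Option 2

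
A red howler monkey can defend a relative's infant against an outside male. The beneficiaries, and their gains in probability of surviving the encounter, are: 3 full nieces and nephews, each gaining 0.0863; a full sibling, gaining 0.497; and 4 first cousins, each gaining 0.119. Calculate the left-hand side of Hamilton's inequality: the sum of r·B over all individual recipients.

0.372725

r to a full niece or nephew = 1/4 (full aunt/uncle↔niece/nephew: two paths of length 3 through the shared grandparent pair: r = 2·(1/2)^3 = 1/4).
r to a full sibling = 1/2 (full sibs share both parents — two paths of length 2: r = 2·(1/2)^2 = 1/2).
r to a first cousin = 0.125 (first cousins share one grandparent pair — two paths of length 4: r = 2·(1/2)^4 = 1/8).
Summing one r·B term per recipient: 3·0.25·0.0863 + 1·0.5·0.497 + 4·0.125·0.119 = 0.372725.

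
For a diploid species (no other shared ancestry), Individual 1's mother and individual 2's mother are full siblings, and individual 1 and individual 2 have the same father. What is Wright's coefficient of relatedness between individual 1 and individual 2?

0.375

Relatedness sums over independent paths through distinct common ancestors.
Individual 1 and individual 2 are related in two ways: first cousins through their mothers (r = 1/8) and half-sibs through their shared father (r = 1/4).
r = 1/8 + 1/4 = 0.375.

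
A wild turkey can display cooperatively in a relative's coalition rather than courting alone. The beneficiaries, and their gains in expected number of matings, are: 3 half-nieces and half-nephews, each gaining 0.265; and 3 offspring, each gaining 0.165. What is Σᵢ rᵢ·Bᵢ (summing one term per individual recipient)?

r to a half-niece or half-nephew = 0.125 (half-aunt/uncle↔niece/nephew: one path of length 3: r = (1/2)^3 = 1/8).
r to an offspring = 0.5 (one parent–offspring link: r = (1/2)^1 = 1/2).
Summing one r·B term per recipient: 3·0.125·0.265 + 3·0.5·0.165 = 0.346875.

0.346875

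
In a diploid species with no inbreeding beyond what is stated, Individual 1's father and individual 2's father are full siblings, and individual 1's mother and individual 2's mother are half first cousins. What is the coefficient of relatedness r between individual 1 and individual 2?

With two independent routes of shared ancestry, r is the sum of the two contributions.
Individual 1 and individual 2 are related in two ways: first cousins through their fathers (r = 1/8) and half second cousins through their mothers (r = 1/64).
r = 1/8 + 1/64 = 9/64 = 0.140625.

0.140625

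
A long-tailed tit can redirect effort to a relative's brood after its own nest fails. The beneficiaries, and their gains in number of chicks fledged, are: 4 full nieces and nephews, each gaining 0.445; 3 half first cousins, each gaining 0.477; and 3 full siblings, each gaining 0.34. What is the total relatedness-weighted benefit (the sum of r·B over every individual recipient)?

r to a full niece or nephew = 0.25 (full aunt/uncle↔niece/nephew: two paths of length 3 through the shared grandparent pair: r = 2·(1/2)^3 = 1/4).
r to a half first cousin = 0.0625 (half first cousins share one grandparent — one path of length 4: r = (1/2)^4 = 1/16).
r to a full sibling = 1/2 (full sibs share both parents — two paths of length 2: r = 2·(1/2)^2 = 1/2).
Summing one r·B term per recipient: 4·0.25·0.445 + 3·0.0625·0.477 + 3·0.5·0.34 = 1.0444375.

1.0444375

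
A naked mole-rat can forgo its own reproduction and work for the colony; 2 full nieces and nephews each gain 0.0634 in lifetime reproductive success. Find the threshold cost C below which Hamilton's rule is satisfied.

r to a full niece or nephew = 1/4 (full aunt/uncle↔niece/nephew: two paths of length 3 through the shared grandparent pair: r = 2·(1/2)^3 = 1/4).
Hamilton's rule: n·r·B > C, so the trait is favored while C < n·r·B = 2·0.25·0.0634 = 0.0317.

0.0317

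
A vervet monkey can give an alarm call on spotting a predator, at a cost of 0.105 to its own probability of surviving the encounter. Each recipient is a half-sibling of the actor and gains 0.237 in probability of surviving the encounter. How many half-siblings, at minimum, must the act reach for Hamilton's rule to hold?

r to a half-sibling = 0.25 (half-sibs share one parent — one path of length 2: r = (1/2)^2 = 1/4).
Hamilton's rule: n·r·B > C  ⇒  n > C/(r·B) = 0.105/(0.25·0.237) = 1.772.
The smallest integer exceeding 1.772 is 2.

2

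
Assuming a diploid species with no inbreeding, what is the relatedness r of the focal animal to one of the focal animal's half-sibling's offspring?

Each parent–offspring link contributes a factor of 1/2, and independent paths through distinct common ancestors add.
Half-aunt/uncle↔niece/nephew: one path of length 3: r = (1/2)^3 = 1/8.

0.125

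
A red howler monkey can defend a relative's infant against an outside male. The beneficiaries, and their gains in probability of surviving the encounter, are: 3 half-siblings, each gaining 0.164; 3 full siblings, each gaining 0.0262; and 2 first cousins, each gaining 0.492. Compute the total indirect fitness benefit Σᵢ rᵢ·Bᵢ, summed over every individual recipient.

0.2853

r to a half-sibling = 0.25 (half-sibs share one parent — one path of length 2: r = (1/2)^2 = 1/4).
r to a full sibling = 1/2 (full sibs share both parents — two paths of length 2: r = 2·(1/2)^2 = 1/2).
r to a first cousin = 0.125 (first cousins share one grandparent pair — two paths of length 4: r = 2·(1/2)^4 = 1/8).
Summing one r·B term per recipient: 3·0.25·0.164 + 3·0.5·0.0262 + 2·0.125·0.492 = 0.2853.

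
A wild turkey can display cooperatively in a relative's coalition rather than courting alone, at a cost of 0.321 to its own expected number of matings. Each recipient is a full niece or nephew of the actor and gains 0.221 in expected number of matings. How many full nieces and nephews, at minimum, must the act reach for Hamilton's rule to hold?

r to a full niece or nephew = 0.25 (full aunt/uncle↔niece/nephew: two paths of length 3 through the shared grandparent pair: r = 2·(1/2)^3 = 1/4).
Hamilton's rule: n·r·B > C  ⇒  n > C/(r·B) = 0.321/(0.25·0.221) = 5.81.
The smallest integer exceeding 5.81 is 6.

6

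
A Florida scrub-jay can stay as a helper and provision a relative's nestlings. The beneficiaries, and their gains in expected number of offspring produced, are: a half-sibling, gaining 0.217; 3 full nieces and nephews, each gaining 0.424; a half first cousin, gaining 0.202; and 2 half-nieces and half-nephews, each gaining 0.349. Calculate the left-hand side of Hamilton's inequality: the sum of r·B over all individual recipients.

r to a half-sibling = 0.25 (half-sibs share one parent — one path of length 2: r = (1/2)^2 = 1/4).
r to a full niece or nephew = 1/4 (full aunt/uncle↔niece/nephew: two paths of length 3 through the shared grandparent pair: r = 2·(1/2)^3 = 1/4).
r to a half first cousin = 0.0625 (half first cousins share one grandparent — one path of length 4: r = (1/2)^4 = 1/16).
r to a half-niece or half-nephew = 0.125 (half-aunt/uncle↔niece/nephew: one path of length 3: r = (1/2)^3 = 1/8).
Summing one r·B term per recipient: 1·0.25·0.217 + 3·0.25·0.424 + 1·0.0625·0.202 + 2·0.125·0.349 = 0.472125.

0.472125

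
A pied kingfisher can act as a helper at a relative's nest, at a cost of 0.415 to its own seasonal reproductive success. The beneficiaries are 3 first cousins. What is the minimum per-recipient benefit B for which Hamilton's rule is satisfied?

r to a first cousin = 0.125 (first cousins share one grandparent pair — two paths of length 4: r = 2·(1/2)^4 = 1/8).
Hamilton's rule with n recipients of equal r: n·r·B > C, so B > C/(n·r) = 0.415/(3·0.125) = 1.1067.

1.1067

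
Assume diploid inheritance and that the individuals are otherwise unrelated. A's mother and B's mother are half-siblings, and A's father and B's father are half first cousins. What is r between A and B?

0.078125

Independent pedigree routes through distinct common ancestors add.
A and B are related in two ways: half first cousins through their mothers (r = 1/16) and half second cousins through their fathers (r = 1/64).
r = 1/16 + 1/64 = 5/64 = 0.078125.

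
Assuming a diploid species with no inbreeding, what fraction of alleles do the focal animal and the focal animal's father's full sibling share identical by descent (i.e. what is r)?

0.25

Each parent–offspring link contributes a factor of 1/2, and independent paths through distinct common ancestors add.
Full aunt/uncle↔niece/nephew: two paths of length 3 through the shared grandparent pair: r = 2·(1/2)^3 = 1/4.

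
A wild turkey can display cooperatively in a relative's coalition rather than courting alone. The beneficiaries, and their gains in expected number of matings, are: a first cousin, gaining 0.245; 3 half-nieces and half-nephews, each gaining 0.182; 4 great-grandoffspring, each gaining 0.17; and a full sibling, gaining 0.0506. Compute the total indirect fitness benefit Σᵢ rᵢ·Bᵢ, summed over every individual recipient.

r to a first cousin = 0.125 (first cousins share one grandparent pair — two paths of length 4: r = 2·(1/2)^4 = 1/8).
r to a half-niece or half-nephew = 0.125 (half-aunt/uncle↔niece/nephew: one path of length 3: r = (1/2)^3 = 1/8).
r to a great-grandoffspring = 1/8 (three parent–offspring links: r = (1/2)^3 = 1/8).
r to a full sibling = 1/2 (full sibs share both parents — two paths of length 2: r = 2·(1/2)^2 = 1/2).
Summing one r·B term per recipient: 1·0.125·0.245 + 3·0.125·0.182 + 4·0.125·0.17 + 1·0.5·0.0506 = 0.209175.

0.209175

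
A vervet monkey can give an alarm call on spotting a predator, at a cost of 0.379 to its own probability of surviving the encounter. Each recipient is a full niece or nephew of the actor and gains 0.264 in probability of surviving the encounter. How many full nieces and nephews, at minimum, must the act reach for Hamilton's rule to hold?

r to a full niece or nephew = 1/4 (full aunt/uncle↔niece/nephew: two paths of length 3 through the shared grandparent pair: r = 2·(1/2)^3 = 1/4).
Hamilton's rule: n·r·B > C  ⇒  n > C/(r·B) = 0.379/(0.25·0.264) = 5.742.
The smallest integer exceeding 5.742 is 6.

6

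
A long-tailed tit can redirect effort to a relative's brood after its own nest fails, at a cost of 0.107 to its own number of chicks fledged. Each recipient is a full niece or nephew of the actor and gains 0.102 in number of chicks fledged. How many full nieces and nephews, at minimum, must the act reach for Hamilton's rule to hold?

5

r to a full niece or nephew = 1/4 (full aunt/uncle↔niece/nephew: two paths of length 3 through the shared grandparent pair: r = 2·(1/2)^3 = 1/4).
Hamilton's rule: n·r·B > C  ⇒  n > C/(r·B) = 0.107/(0.25·0.102) = 4.196.
The smallest integer exceeding 4.196 is 5.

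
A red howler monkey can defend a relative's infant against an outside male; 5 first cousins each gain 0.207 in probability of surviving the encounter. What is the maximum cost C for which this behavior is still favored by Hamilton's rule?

0.129375

r to a first cousin = 0.125 (first cousins share one grandparent pair — two paths of length 4: r = 2·(1/2)^4 = 1/8).
Hamilton's rule: n·r·B > C, so the trait is favored while C < n·r·B = 5·0.125·0.207 = 0.129375.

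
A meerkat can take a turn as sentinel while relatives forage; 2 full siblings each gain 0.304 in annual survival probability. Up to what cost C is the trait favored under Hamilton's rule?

0.304

r to a full sibling = 1/2 (full sibs share both parents — two paths of length 2: r = 2·(1/2)^2 = 1/2).
Hamilton's rule: n·r·B > C, so the trait is favored while C < n·r·B = 2·0.5·0.304 = 0.304.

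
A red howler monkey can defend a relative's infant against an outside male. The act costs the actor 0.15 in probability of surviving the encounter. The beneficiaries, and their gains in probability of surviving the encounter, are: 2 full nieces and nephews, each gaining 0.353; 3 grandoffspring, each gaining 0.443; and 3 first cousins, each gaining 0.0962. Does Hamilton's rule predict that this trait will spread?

Yes

Hamilton's rule: the trait is favored when the sum of r·B over every recipient exceeds the actor's cost C.
r to a full niece or nephew = 0.25 (full aunt/uncle↔niece/nephew: two paths of length 3 through the shared grandparent pair: r = 2·(1/2)^3 = 1/4).
r to a grandoffspring = 0.25 (two parent–offspring links: r = (1/2)^2 = 1/4).
r to a first cousin = 0.125 (first cousins share one grandparent pair — two paths of length 4: r = 2·(1/2)^4 = 1/8).
Summing one r·B term per recipient: 2·0.25·0.353 + 3·0.25·0.443 + 3·0.125·0.0962 = 0.544825.
0.544825 > 0.15: the indirect benefit exceeds the cost.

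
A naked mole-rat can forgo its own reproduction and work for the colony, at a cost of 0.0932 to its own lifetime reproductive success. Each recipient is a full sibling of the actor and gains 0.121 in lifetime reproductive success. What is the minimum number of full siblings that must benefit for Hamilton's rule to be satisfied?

r to a full sibling = 1/2 (full sibs share both parents — two paths of length 2: r = 2·(1/2)^2 = 1/2).
Hamilton's rule: n·r·B > C  ⇒  n > C/(r·B) = 0.0932/(0.5·0.121) = 1.54.
The smallest integer exceeding 1.54 is 2.

2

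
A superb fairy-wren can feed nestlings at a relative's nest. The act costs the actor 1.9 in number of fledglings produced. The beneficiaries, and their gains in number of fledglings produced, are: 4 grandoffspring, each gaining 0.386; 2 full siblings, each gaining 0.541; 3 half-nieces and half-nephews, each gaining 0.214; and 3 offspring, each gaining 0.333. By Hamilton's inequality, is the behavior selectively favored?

No

Hamilton's rule: the trait is favored when the sum of r·B over every recipient exceeds the actor's cost C.
r to a grandoffspring = 0.25 (two parent–offspring links: r = (1/2)^2 = 1/4).
r to a full sibling = 0.5 (full sibs share both parents — two paths of length 2: r = 2·(1/2)^2 = 1/2).
r to a half-niece or half-nephew = 1/8 (half-aunt/uncle↔niece/nephew: one path of length 3: r = (1/2)^3 = 1/8).
r to an offspring = 0.5 (one parent–offspring link: r = (1/2)^1 = 1/2).
Summing one r·B term per recipient: 4·0.25·0.386 + 2·0.5·0.541 + 3·0.125·0.214 + 3·0.5·0.333 = 1.50675.
1.50675 < 1.9: the indirect benefit is less than the cost.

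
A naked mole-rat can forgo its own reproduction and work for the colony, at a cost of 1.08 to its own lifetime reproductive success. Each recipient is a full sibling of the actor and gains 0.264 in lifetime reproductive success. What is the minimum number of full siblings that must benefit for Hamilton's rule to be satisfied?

r to a full sibling = 0.5 (full sibs share both parents — two paths of length 2: r = 2·(1/2)^2 = 1/2).
Hamilton's rule: n·r·B > C  ⇒  n > C/(r·B) = 1.08/(0.5·0.264) = 8.182.
The smallest integer exceeding 8.182 is 9.

9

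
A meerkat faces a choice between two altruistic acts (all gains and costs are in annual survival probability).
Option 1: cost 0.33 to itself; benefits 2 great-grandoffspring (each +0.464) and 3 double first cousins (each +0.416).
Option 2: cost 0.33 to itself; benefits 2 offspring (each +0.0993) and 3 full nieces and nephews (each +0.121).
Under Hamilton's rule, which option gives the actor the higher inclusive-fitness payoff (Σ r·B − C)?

Option 1: r to a great-grandoffspring = 0.125.
Option 1: r to a double first cousin = 0.25.
Option 1: Σ r·B − C = (2·0.125·0.464 + 3·0.25·0.416) − 0.33 = 0.098.
Option 2: r to an offspring = 0.5.
Option 2: r to a full niece or nephew = 0.25.
Option 2: Σ r·B − C = (2·0.5·0.0993 + 3·0.25·0.121) − 0.33 = -0.13995.
Option 1 has the higher net inclusive-fitness payoff.

Option 1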